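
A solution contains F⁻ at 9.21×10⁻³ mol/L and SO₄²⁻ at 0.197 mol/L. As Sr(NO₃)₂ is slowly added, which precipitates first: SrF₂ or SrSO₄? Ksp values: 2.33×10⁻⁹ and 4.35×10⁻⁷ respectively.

Precipitation of each salt begins when its ion product equals Ksp.
For SrF₂: [Sr²⁺] = (Ksp/[F⁻]^2) = 2.75×10⁻⁵ mol/L
For SrSO₄: [Sr²⁺] = (Ksp/[SO₄²⁻]) = 2.21×10⁻⁶ mol/L
Since SrSO₄ needs less Sr²⁺ to reach saturation, it precipitates first.

SrSO₄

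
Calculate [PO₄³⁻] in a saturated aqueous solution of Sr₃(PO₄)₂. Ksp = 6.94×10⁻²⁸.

Sr₃(PO₄)₂(s) ⇌ 3 Sr²⁺(aq) + 2 PO₄³⁻(aq)
Let s be the molar solubility. Then [Sr²⁺] = 3s and [PO₄³⁻] = 2s.
Ksp = [Sr²⁺]^3[PO₄³⁻]^2 = (3s)^3 · (2s)^2 = 108s^5 = 6.94×10⁻²⁸
s = 1.45×10⁻⁶ M
[PO₄³⁻] = 2s = 2.90×10⁻⁶ M

2.90×10⁻⁶ M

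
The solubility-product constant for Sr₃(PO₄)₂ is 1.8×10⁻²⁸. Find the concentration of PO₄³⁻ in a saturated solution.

Sr₃(PO₄)₂(s) ⇌ 3 Sr²⁺(aq) + 2 PO₄³⁻(aq)
Call the molar solubility s, so that [Sr²⁺] = 3s and [PO₄³⁻] = 2s.
Ksp = [Sr²⁺]^3[PO₄³⁻]^2 = (3s)^3 · (2s)^2 = 108s^5 = 1.8×10⁻²⁸
s = 1.1×10⁻⁶ mol L⁻¹
[PO₄³⁻] = 2s = 2.2×10⁻⁶ mol L⁻¹

2.2×10⁻⁶ M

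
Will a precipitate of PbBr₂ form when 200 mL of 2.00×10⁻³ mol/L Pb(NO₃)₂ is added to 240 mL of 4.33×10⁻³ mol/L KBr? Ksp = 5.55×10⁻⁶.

No

After mixing, V = 200 mL + 240 mL = 440 mL.
[Pb²⁺] = (2.00×10⁻³)(200)/440 = 9.09×10⁻⁴ mol/L
[Br⁻] = (4.33×10⁻³)(240)/440 = 2.36×10⁻³ mol/L
Q = [Pb²⁺][Br⁻]^2 = 5.07×10⁻⁹
Q < Ksp (5.07×10⁻⁹ vs 5.55×10⁻⁶); the solution remains unsaturated and no precipitate forms.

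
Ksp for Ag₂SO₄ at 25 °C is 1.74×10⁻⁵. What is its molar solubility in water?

1.63×10⁻² M

Ag₂SO₄(s) ⇌ 2 Ag⁺(aq) + SO₄²⁻(aq)
If s mol/L of Ag₂SO₄ dissolves, [Ag⁺] = 2s and [SO₄²⁻] = s.
Ksp = [Ag⁺]^2[SO₄²⁻] = (2s)^2 · s = 4s^3
4s^3 = 1.74×10⁻⁵  ⇒  s^3 = 4.35×10⁻⁶
s = (4.35×10⁻⁶)^(1/3) = 1.63×10⁻² mol L⁻¹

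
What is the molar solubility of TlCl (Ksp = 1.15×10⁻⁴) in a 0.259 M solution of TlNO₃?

TlCl(s) ⇌ Tl⁺(aq) + Cl⁻(aq)
Tl⁺ is already present at 0.259 M. If s mol/L of TlCl dissolves, [Cl⁻] = s while [Tl⁺] ≈ 0.259 M.
Ksp = [Tl⁺][Cl⁻] = (0.259)s
s = 1.15×10⁻⁴ / (0.259) = 4.44×10⁻⁴
s = 4.44×10⁻⁴ M

4.44×10⁻⁴ M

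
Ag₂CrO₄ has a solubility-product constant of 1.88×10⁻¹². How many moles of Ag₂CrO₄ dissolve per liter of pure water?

7.77×10⁻⁵ M

Ag₂CrO₄(s) ⇌ 2 Ag⁺(aq) + CrO₄²⁻(aq)
With molar solubility s: [Ag⁺] = 2s, [CrO₄²⁻] = s.
Ksp = [Ag⁺]^2[CrO₄²⁻] = (2s)^2 · s = 4s^3
4s^3 = 1.88×10⁻¹²  ⇒  s^3 = 4.70×10⁻¹³
s = 7.77×10⁻⁵ mol L⁻¹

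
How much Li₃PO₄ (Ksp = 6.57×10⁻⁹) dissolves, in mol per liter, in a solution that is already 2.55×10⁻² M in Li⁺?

Li₃PO₄(s) ⇌ 3 Li⁺(aq) + PO₄³⁻(aq)
The solution already contains Li⁺ at 2.55×10⁻² M. Let s be the molar solubility of Li₃PO₄.
[Li⁺] ≈ 2.55×10⁻² M (common ion dominates); [PO₄³⁻] = s.
Ksp = [Li⁺]^3[PO₄³⁻] = (2.55×10⁻²)^3s
s = 6.57×10⁻⁹ / (2.55×10⁻²)^3 = 3.96×10⁻⁴
s = 3.96×10⁻⁴ M

3.96×10⁻⁴ M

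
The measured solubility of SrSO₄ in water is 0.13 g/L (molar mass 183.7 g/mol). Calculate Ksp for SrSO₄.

s = (0.13 g L⁻¹)/(183.7 g mol⁻¹) = 7.077×10⁻⁴ M
SrSO₄(s) ⇌ Sr²⁺(aq) + SO₄²⁻(aq)
With molar solubility s: [Sr²⁺] = s, [SO₄²⁻] = s.
Ksp = [Sr²⁺][SO₄²⁻] = s · s = s^2
Ksp = (7.077×10⁻⁴)^2 = 5.0×10⁻⁷

Ksp = 5.0×10⁻⁷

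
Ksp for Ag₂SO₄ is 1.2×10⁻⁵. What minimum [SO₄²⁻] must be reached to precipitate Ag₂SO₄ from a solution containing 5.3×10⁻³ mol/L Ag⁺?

A salt starts to precipitate once the ion product Q reaches its Ksp.
Ag₂SO₄(s) ⇌ 2 Ag⁺(aq) + SO₄²⁻(aq)
Ksp = [Ag⁺]^2[SO₄²⁻] = [SO₄²⁻](5.3×10⁻³)^2
[SO₄²⁻] = 1.2×10⁻⁵ / (5.3×10⁻³)^2 = 0.43
[SO₄²⁻] = 0.43 mol/L

0.43 M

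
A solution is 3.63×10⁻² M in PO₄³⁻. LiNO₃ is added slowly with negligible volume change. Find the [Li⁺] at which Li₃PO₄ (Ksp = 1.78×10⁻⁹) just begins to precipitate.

3.66×10⁻³ M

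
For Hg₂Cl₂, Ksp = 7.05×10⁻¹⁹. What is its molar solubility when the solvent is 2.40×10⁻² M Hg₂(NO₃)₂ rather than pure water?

Hg₂Cl₂(s) ⇌ Hg₂²⁺(aq) + 2 Cl⁻(aq)
Hg₂²⁺ is already present at 2.40×10⁻² M. If s mol/L of Hg₂Cl₂ dissolves, [Cl⁻] = 2s while [Hg₂²⁺] ≈ 2.40×10⁻² M.
Ksp = [Hg₂²⁺][Cl⁻]^2 = (2.40×10⁻²)(2s)^2
(2s)^2 = 7.05×10⁻¹⁹ / (2.40×10⁻²) = 2.94×10⁻¹⁷
s = 2.71×10⁻⁹ M

2.71×10⁻⁹ M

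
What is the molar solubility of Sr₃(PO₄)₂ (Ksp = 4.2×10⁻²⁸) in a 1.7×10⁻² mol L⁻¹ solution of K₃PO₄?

Sr₃(PO₄)₂(s) ⇌ 3 Sr²⁺(aq) + 2 PO₄³⁻(aq)
Let s be the solubility of Sr₃(PO₄)₂ here. The common ion gives [PO₄³⁻] ≈ 1.7×10⁻² mol L⁻¹, and [Sr²⁺] = 3s.
Ksp = [Sr²⁺]^3[PO₄³⁻]^2 = (3s)^3(1.7×10⁻²)^2
(3s)^3 = 4.2×10⁻²⁸ / (1.7×10⁻²)^2 = 1.5×10⁻²⁴
s = 3.8×10⁻⁹ mol L⁻¹

3.8×10⁻⁹ M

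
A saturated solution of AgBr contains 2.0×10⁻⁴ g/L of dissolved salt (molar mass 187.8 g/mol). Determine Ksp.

Convert to molarity: s = 2.0×10⁻⁴ / 187.8 = 1.065×10⁻⁶ mol/L
AgBr(s) ⇌ Ag⁺(aq) + Br⁻(aq)
Let s be the molar solubility. Then [Ag⁺] = s and [Br⁻] = s.
Ksp = [Ag⁺][Br⁻] = s · s = s^2
Ksp = (1.065×10⁻⁶)^2 = 1.1×10⁻¹²

Ksp = 1.1×10⁻¹²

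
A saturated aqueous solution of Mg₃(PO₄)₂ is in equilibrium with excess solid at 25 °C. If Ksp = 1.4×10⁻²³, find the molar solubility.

Mg₃(PO₄)₂(s) ⇌ 3 Mg²⁺(aq) + 2 PO₄³⁻(aq)
Call the molar solubility s, so that [Mg²⁺] = 3s and [PO₄³⁻] = 2s.
Ksp = [Mg²⁺]^3[PO₄³⁻]^2 = (3s)^3 · (2s)^2 = 108s^5
108s^5 = 1.4×10⁻²³  ⇒  s^5 = 1.3×10⁻²⁵
s = (1.3×10⁻²⁵)^(1/5) = 1.1×10⁻⁵ M

1.1×10⁻⁵ M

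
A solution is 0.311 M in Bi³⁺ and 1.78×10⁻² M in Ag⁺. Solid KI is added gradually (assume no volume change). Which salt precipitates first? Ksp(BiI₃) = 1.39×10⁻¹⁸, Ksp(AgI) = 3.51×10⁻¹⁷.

AgI

The threshold for precipitation is Q = Ksp.
For BiI₃: [I⁻] = (Ksp/[Bi³⁺])^(1/3) = 1.65×10⁻⁶ M
For AgI: [I⁻] = (Ksp/[Ag⁺]) = 1.97×10⁻¹⁵ M
AgI requires the lower [I⁻], so it precipitates first.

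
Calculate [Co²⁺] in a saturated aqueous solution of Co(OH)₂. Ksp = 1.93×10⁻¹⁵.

Co(OH)₂(s) ⇌ Co²⁺(aq) + 2 OH⁻(aq)
Let s be the molar solubility. Then [Co²⁺] = s and [OH⁻] = 2s.
Ksp = [Co²⁺][OH⁻]^2 = s · (2s)^2 = 4s^3 = 1.93×10⁻¹⁵
s = 7.84×10⁻⁶ mol/L
[Co²⁺] = s = 7.84×10⁻⁶ mol/L

7.84×10⁻⁶ M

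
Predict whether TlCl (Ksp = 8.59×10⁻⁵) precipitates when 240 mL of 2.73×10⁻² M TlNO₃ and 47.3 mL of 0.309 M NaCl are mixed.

Yes

The combined volume is 287.3 mL.
[Tl⁺] = (2.73×10⁻²)(240)/287.3 = 2.28×10⁻² M
[Cl⁻] = (0.309)(47.3)/287.3 = 5.09×10⁻² M
Q = [Tl⁺][Cl⁻] = 1.16×10⁻³
Q = 1.16×10⁻³ > Ksp = 8.59×10⁻⁵, so the solution is supersaturated and TlCl precipitates.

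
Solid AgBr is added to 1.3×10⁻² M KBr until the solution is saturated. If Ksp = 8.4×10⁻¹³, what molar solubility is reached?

6.5×10⁻¹¹ M

AgBr(s) ⇌ Ag⁺(aq) + Br⁻(aq)
With Br⁻ already at 1.3×10⁻² M and s small, take [Br⁻] ≈ 1.3×10⁻² M and [Ag⁺] = s.
Ksp = [Ag⁺][Br⁻] = s(1.3×10⁻²)
s = 8.4×10⁻¹³ / (1.3×10⁻²) = 6.5×10⁻¹¹
s = 6.5×10⁻¹¹ M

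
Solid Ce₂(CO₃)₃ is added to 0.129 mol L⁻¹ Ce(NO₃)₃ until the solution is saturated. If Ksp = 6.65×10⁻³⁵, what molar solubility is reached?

5.29×10⁻¹² M

Ce₂(CO₃)₃(s) ⇌ 2 Ce³⁺(aq) + 3 CO₃²⁻(aq)
With Ce³⁺ already at 0.129 mol L⁻¹ and s small, take [Ce³⁺] ≈ 0.129 mol L⁻¹ and [CO₃²⁻] = 3s.
Ksp = [Ce³⁺]^2[CO₃²⁻]^3 = (0.129)^2(3s)^3
(3s)^3 = 6.65×10⁻³⁵ / (0.129)^2 = 4.00×10⁻³³
s = 5.29×10⁻¹² mol L⁻¹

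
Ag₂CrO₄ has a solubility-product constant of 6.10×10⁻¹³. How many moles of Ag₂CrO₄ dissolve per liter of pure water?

Ag₂CrO₄(s) ⇌ 2 Ag⁺(aq) + CrO₄²⁻(aq)
If s mol/L of Ag₂CrO₄ dissolves, [Ag⁺] = 2s and [CrO₄²⁻] = s.
Ksp = [Ag⁺]^2[CrO₄²⁻] = (2s)^2 · s = 4s^3
4s^3 = 6.10×10⁻¹³  ⇒  s^3 = 1.53×10⁻¹³
s = (1.53×10⁻¹³)^(1/3) = 5.34×10⁻⁵ mol L⁻¹

5.34×10⁻⁵ M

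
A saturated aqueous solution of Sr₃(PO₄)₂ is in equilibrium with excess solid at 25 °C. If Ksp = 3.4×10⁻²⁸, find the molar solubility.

1.3×10⁻⁶ M

Sr₃(PO₄)₂(s) ⇌ 3 Sr²⁺(aq) + 2 PO₄³⁻(aq)
Let s be the molar solubility. Then [Sr²⁺] = 3s and [PO₄³⁻] = 2s.
Ksp = [Sr²⁺]^3[PO₄³⁻]^2 = (3s)^3 · (2s)^2 = 108s^5
108s^5 = 3.4×10⁻²⁸  ⇒  s^5 = 3.1×10⁻³⁰
Taking the 5th root, s = 1.3×10⁻⁶ mol/L.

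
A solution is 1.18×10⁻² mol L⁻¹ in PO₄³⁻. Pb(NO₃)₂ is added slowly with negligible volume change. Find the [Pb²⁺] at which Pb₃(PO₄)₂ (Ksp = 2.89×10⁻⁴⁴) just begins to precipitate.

5.92×10⁻¹⁴ M

Each salt precipitates once Q = Ksp for that salt.
Pb₃(PO₄)₂(s) ⇌ 3 Pb²⁺(aq) + 2 PO₄³⁻(aq)
Ksp = [Pb²⁺]^3[PO₄³⁻]^2 = [Pb²⁺]^3(1.18×10⁻²)^2
[Pb²⁺]^3 = 2.89×10⁻⁴⁴ / (1.18×10⁻²)^2 = 2.08×10⁻⁴⁰
[Pb²⁺] = 5.92×10⁻¹⁴ mol L⁻¹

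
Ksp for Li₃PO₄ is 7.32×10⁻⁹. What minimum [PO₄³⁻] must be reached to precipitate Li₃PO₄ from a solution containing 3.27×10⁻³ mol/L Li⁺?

0.209 M

Precipitation begins when Q = Ksp.
Li₃PO₄(s) ⇌ 3 Li⁺(aq) + PO₄³⁻(aq)
Ksp = [Li⁺]^3[PO₄³⁻] = [PO₄³⁻](3.27×10⁻³)^3
[PO₄³⁻] = 7.32×10⁻⁹ / (3.27×10⁻³)^3 = 0.209
[PO₄³⁻] = 0.209 mol/L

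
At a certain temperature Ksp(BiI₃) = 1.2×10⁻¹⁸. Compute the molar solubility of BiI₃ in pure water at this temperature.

1.5×10⁻⁵ M

BiI₃(s) ⇌ Bi³⁺(aq) + 3 I⁻(aq)
Let s be the molar solubility. Then [Bi³⁺] = s and [I⁻] = 3s.
Ksp = [Bi³⁺][I⁻]^3 = s · (3s)^3 = 27s^4
27s^4 = 1.2×10⁻¹⁸  ⇒  s^4 = 4.4×10⁻²⁰
s = 1.5×10⁻⁵ mol/L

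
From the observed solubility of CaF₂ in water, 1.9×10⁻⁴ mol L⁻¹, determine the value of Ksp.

CaF₂(s) ⇌ Ca²⁺(aq) + 2 F⁻(aq)
For each mole of CaF₂ that dissolves per liter, [Ca²⁺] = s and [F⁻] = 2s; let s denote this solubility.
Ksp = [Ca²⁺][F⁻]^2 = s · (2s)^2 = 4s^3
Ksp = 4 × (1.9×10⁻⁴)^3 = 2.7×10⁻¹¹

Ksp = 2.7×10⁻¹¹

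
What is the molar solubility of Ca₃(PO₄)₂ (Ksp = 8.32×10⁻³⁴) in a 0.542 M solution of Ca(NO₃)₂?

Ca₃(PO₄)₂(s) ⇌ 3 Ca²⁺(aq) + 2 PO₄³⁻(aq)
Ca²⁺ is already present at 0.542 M. If s mol/L of Ca₃(PO₄)₂ dissolves, [PO₄³⁻] = 2s while [Ca²⁺] ≈ 0.542 M.
Ksp = [Ca²⁺]^3[PO₄³⁻]^2 = (0.542)^3(2s)^2
(2s)^2 = 8.32×10⁻³⁴ / (0.542)^3 = 5.23×10⁻³³
s = 3.61×10⁻¹⁷ M

3.61×10⁻¹⁷ M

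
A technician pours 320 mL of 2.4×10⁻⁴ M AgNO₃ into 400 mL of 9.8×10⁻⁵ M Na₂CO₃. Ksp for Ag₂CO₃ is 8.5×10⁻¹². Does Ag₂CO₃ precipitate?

No

Total volume after mixing = 320 + 400 = 720 mL.
[Ag⁺] = (2.4×10⁻⁴)(320)/720 = 1.1×10⁻⁴ M
[CO₃²⁻] = (9.8×10⁻⁵)(400)/720 = 5.4×10⁻⁵ M
Q = [Ag⁺]^2[CO₃²⁻] = 6.2×10⁻¹³
Q < Ksp (6.2×10⁻¹³ vs 8.5×10⁻¹²); the solution remains unsaturated and no precipitate forms.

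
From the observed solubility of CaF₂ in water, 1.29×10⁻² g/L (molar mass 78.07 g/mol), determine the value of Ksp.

Ksp = 1.80×10⁻¹¹

s = (1.29×10⁻² g L⁻¹)/(78.07 g mol⁻¹) = 1.6524×10⁻⁴ M
CaF₂(s) ⇌ Ca²⁺(aq) + 2 F⁻(aq)
Let s be the molar solubility. Then [Ca²⁺] = s and [F⁻] = 2s.
Ksp = [Ca²⁺][F⁻]^2 = s · (2s)^2 = 4s^3
Ksp = 4 × (1.6524×10⁻⁴)^3 = 1.80×10⁻¹¹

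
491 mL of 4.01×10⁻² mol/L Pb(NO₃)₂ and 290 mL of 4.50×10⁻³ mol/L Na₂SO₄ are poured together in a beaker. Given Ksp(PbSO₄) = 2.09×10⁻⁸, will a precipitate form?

Yes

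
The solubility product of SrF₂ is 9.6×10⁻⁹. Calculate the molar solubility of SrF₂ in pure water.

SrF₂(s) ⇌ Sr²⁺(aq) + 2 F⁻(aq)
If s mol/L of SrF₂ dissolves, [Sr²⁺] = s and [F⁻] = 2s.
Ksp = [Sr²⁺][F⁻]^2 = s · (2s)^2 = 4s^3
4s^3 = 9.6×10⁻⁹  ⇒  s^3 = 2.4×10⁻⁹
Taking the 3rd root, s = 1.3×10⁻³ M.

1.3×10⁻³ M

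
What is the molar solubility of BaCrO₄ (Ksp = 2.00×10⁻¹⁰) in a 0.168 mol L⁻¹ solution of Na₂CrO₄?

1.19×10⁻⁹ M

BaCrO₄(s) ⇌ Ba²⁺(aq) + CrO₄²⁻(aq)
With CrO₄²⁻ already at 0.168 mol L⁻¹ and s small, take [CrO₄²⁻] ≈ 0.168 mol L⁻¹ and [Ba²⁺] = s.
Ksp = [Ba²⁺][CrO₄²⁻] = s(0.168)
s = 2.00×10⁻¹⁰ / (0.168) = 1.19×10⁻⁹
s = 1.19×10⁻⁹ mol L⁻¹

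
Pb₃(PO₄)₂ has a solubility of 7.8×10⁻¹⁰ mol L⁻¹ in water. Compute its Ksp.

Ksp = 3.1×10⁻⁴⁴

Pb₃(PO₄)₂(s) ⇌ 3 Pb²⁺(aq) + 2 PO₄³⁻(aq)
Let s be the molar solubility. Then [Pb²⁺] = 3s and [PO₄³⁻] = 2s.
Ksp = [Pb²⁺]^3[PO₄³⁻]^2 = (3s)^3 · (2s)^2 = 108s^5
Ksp = 108 × (7.8×10⁻¹⁰)^5 = 3.1×10⁻⁴⁴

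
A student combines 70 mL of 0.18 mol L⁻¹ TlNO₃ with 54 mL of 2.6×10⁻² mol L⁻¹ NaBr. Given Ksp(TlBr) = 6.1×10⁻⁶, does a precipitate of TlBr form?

Yes

After mixing, V = 70 mL + 54 mL = 124 mL.
[Tl⁺] = (0.18)(70)/124 = 0.10 mol L⁻¹
[Br⁻] = (2.6×10⁻²)(54)/124 = 1.1×10⁻² mol L⁻¹
Q = [Tl⁺][Br⁻] = 1.2×10⁻³
Since Q (1.2×10⁻³) exceeds Ksp (6.1×10⁻⁶), TlBr will precipitate.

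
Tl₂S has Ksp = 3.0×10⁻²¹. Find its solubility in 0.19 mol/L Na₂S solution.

6.3×10⁻¹¹ M

Tl₂S(s) ⇌ 2 Tl⁺(aq) + S²⁻(aq)
With S²⁻ already at 0.19 mol/L and s small, take [S²⁻] ≈ 0.19 mol/L and [Tl⁺] = 2s.
Ksp = [Tl⁺]^2[S²⁻] = (2s)^2(0.19)
(2s)^2 = 3.0×10⁻²¹ / (0.19) = 1.6×10⁻²⁰
s = 6.3×10⁻¹¹ mol/L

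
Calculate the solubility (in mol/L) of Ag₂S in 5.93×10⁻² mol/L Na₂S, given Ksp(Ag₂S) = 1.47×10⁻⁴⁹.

7.87×10⁻²⁵ M

Ag₂S(s) ⇌ 2 Ag⁺(aq) + S²⁻(aq)
The solution already contains S²⁻ at 5.93×10⁻² mol/L. Let s be the molar solubility of Ag₂S.
[S²⁻] ≈ 5.93×10⁻² mol/L (common ion dominates); [Ag⁺] = 2s.
Ksp = [Ag⁺]^2[S²⁻] = (2s)^2(5.93×10⁻²)
(2s)^2 = 1.47×10⁻⁴⁹ / (5.93×10⁻²) = 2.48×10⁻⁴⁸
s = 7.87×10⁻²⁵ mol/L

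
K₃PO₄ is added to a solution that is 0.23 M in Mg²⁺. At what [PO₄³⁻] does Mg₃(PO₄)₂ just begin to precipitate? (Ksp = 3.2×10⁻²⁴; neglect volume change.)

1.6×10⁻¹¹ M

Precipitation of each salt begins when its ion product equals Ksp.
Mg₃(PO₄)₂(s) ⇌ 3 Mg²⁺(aq) + 2 PO₄³⁻(aq)
Ksp = [Mg²⁺]^3[PO₄³⁻]^2 = [PO₄³⁻]^2(0.23)^3
[PO₄³⁻]^2 = 3.2×10⁻²⁴ / (0.23)^3 = 2.6×10⁻²²
[PO₄³⁻] = 1.6×10⁻¹¹ M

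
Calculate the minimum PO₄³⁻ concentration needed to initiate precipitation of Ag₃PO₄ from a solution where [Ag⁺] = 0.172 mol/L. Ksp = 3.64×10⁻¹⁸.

7.15×10⁻¹⁶ M

Precipitation of each salt begins when its ion product equals Ksp.
Ag₃PO₄(s) ⇌ 3 Ag⁺(aq) + PO₄³⁻(aq)
Ksp = [Ag⁺]^3[PO₄³⁻] = [PO₄³⁻](0.172)^3
[PO₄³⁻] = 3.64×10⁻¹⁸ / (0.172)^3 = 7.15×10⁻¹⁶
[PO₄³⁻] = 7.15×10⁻¹⁶ mol/L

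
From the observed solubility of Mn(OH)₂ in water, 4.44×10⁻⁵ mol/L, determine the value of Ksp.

Mn(OH)₂(s) ⇌ Mn²⁺(aq) + 2 OH⁻(aq)
With molar solubility s: [Mn²⁺] = s, [OH⁻] = 2s.
Ksp = [Mn²⁺][OH⁻]^2 = s · (2s)^2 = 4s^3
Ksp = 4 × (4.44×10⁻⁵)^3 = 3.50×10⁻¹³

Ksp = 3.50×10⁻¹³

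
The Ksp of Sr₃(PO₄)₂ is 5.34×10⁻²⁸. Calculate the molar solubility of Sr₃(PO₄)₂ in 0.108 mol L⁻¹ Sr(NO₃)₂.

Sr₃(PO₄)₂(s) ⇌ 3 Sr²⁺(aq) + 2 PO₄³⁻(aq)
The solution already contains Sr²⁺ at 0.108 mol L⁻¹. Let s be the molar solubility of Sr₃(PO₄)₂.
[Sr²⁺] ≈ 0.108 mol L⁻¹ (common ion dominates); [PO₄³⁻] = 2s.
Ksp = [Sr²⁺]^3[PO₄³⁻]^2 = (0.108)^3(2s)^2
(2s)^2 = 5.34×10⁻²⁸ / (0.108)^3 = 4.24×10⁻²⁵
s = 3.26×10⁻¹³ mol L⁻¹

3.26×10⁻¹³ M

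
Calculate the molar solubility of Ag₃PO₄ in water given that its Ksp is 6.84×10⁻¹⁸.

Ag₃PO₄(s) ⇌ 3 Ag⁺(aq) + PO₄³⁻(aq)
For each mole of Ag₃PO₄ that dissolves per liter, [Ag⁺] = 3s and [PO₄³⁻] = s; let s denote this solubility.
Ksp = [Ag⁺]^3[PO₄³⁻] = (3s)^3 · s = 27s^4
27s^4 = 6.84×10⁻¹⁸  ⇒  s^4 = 2.53×10⁻¹⁹
Taking the 4th root, s = 2.24×10⁻⁵ mol L⁻¹.

2.24×10⁻⁵ M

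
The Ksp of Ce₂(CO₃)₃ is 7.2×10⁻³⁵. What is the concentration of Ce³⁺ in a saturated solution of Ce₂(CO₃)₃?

Ce₂(CO₃)₃(s) ⇌ 2 Ce³⁺(aq) + 3 CO₃²⁻(aq)
For each mole of Ce₂(CO₃)₃ that dissolves per liter, [Ce³⁺] = 2s and [CO₃²⁻] = 3s; let s denote this solubility.
Ksp = [Ce³⁺]^2[CO₃²⁻]^3 = (2s)^2 · (3s)^3 = 108s^5 = 7.2×10⁻³⁵
s = 5.8×10⁻⁸ mol/L
[Ce³⁺] = 2s = 1.2×10⁻⁷ mol/L

1.2×10⁻⁷ M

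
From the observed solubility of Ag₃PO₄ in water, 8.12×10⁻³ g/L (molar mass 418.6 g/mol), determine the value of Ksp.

s = (8.12×10⁻³ g L⁻¹)/(418.6 g mol⁻¹) = 1.9398×10⁻⁵ M
Ag₃PO₄(s) ⇌ 3 Ag⁺(aq) + PO₄³⁻(aq)
Let s be the molar solubility. Then [Ag⁺] = 3s and [PO₄³⁻] = s.
Ksp = [Ag⁺]^3[PO₄³⁻] = (3s)^3 · s = 27s^4
Ksp = 27 × (1.9398×10⁻⁵)^4 = 3.82×10⁻¹⁸

Ksp = 3.82×10⁻¹⁸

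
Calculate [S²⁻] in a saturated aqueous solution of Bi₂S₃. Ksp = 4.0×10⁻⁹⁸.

3.9×10⁻²⁰ M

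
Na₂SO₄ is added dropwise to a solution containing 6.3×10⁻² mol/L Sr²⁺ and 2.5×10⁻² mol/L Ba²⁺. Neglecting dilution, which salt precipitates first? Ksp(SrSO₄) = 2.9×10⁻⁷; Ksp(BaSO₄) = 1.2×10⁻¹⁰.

A salt starts to precipitate once the ion product Q reaches its Ksp.
For SrSO₄: [SO₄²⁻] = (Ksp/[Sr²⁺]) = 4.6×10⁻⁶ mol/L
For BaSO₄: [SO₄²⁻] = (Ksp/[Ba²⁺]) = 4.8×10⁻⁹ mol/L
The smaller threshold [SO₄²⁻] is reached first, so BaSO₄ precipitates first.

BaSO₄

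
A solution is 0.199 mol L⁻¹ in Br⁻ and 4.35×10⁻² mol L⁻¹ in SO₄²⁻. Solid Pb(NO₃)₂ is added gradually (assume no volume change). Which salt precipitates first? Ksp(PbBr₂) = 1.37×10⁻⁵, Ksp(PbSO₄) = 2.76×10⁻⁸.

PbSO₄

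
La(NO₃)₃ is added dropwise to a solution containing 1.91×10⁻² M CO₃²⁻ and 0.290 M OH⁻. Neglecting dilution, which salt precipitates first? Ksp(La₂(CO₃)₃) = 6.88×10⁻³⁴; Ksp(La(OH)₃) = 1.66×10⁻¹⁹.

La(OH)₃

Precipitation begins when Q = Ksp.
For La₂(CO₃)₃: [La³⁺] = (Ksp/[CO₃²⁻]^3)^(1/2) = 9.94×10⁻¹⁵ M
For La(OH)₃: [La³⁺] = (Ksp/[OH⁻]^3) = 6.81×10⁻¹⁸ M
La(OH)₃ requires the lower [La³⁺], so it precipitates first.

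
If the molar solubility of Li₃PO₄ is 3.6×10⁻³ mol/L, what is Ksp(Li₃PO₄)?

Ksp = 4.5×10⁻⁹

Li₃PO₄(s) ⇌ 3 Li⁺(aq) + PO₄³⁻(aq)
With molar solubility s: [Li⁺] = 3s, [PO₄³⁻] = s.
Ksp = [Li⁺]^3[PO₄³⁻] = (3s)^3 · s = 27s^4
Ksp = 27 × (3.6×10⁻³)^4 = 4.5×10⁻⁹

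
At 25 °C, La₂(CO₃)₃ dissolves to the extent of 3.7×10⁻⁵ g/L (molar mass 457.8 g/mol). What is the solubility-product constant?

Convert to molarity: s = 3.7×10⁻⁵ / 457.8 = 8.082×10⁻⁸ mol/L
La₂(CO₃)₃(s) ⇌ 2 La³⁺(aq) + 3 CO₃²⁻(aq)
Call the molar solubility s, so that [La³⁺] = 2s and [CO₃²⁻] = 3s.
Ksp = [La³⁺]^2[CO₃²⁻]^3 = (2s)^2 · (3s)^3 = 108s^5
Ksp = 108 × (8.082×10⁻⁸)^5 = 3.7×10⁻³⁴

Ksp = 3.7×10⁻³⁴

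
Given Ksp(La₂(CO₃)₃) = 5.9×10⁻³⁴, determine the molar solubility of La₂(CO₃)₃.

8.9×10⁻⁸ M

La₂(CO₃)₃(s) ⇌ 2 La³⁺(aq) + 3 CO₃²⁻(aq)
With molar solubility s: [La³⁺] = 2s, [CO₃²⁻] = 3s.
Ksp = [La³⁺]^2[CO₃²⁻]^3 = (2s)^2 · (3s)^3 = 108s^5
108s^5 = 5.9×10⁻³⁴  ⇒  s^5 = 5.5×10⁻³⁶
s = (5.5×10⁻³⁶)^(1/5) = 8.9×10⁻⁸ M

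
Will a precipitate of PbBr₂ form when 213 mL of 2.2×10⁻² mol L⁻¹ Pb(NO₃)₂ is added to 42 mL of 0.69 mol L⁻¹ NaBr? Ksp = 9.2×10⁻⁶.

The combined volume is 255 mL.
[Pb²⁺] = (2.2×10⁻²)(213)/255 = 1.8×10⁻² mol L⁻¹
[Br⁻] = (0.69)(42)/255 = 0.11 mol L⁻¹
Q = [Pb²⁺][Br⁻]^2 = 2.4×10⁻⁴
Q = 2.4×10⁻⁴ > Ksp = 9.2×10⁻⁶, so the solution is supersaturated and PbBr₂ precipitates.

Yes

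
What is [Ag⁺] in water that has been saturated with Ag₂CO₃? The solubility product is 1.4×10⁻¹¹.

Ag₂CO₃(s) ⇌ 2 Ag⁺(aq) + CO₃²⁻(aq)
For each mole of Ag₂CO₃ that dissolves per liter, [Ag⁺] = 2s and [CO₃²⁻] = s; let s denote this solubility.
Ksp = [Ag⁺]^2[CO₃²⁻] = (2s)^2 · s = 4s^3 = 1.4×10⁻¹¹
s = 1.5×10⁻⁴ M
[Ag⁺] = 2s = 3.0×10⁻⁴ M

3.0×10⁻⁴ M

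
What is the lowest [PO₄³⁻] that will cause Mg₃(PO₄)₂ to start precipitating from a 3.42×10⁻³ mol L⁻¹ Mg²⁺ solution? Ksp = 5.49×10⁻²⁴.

1.17×10⁻⁸ M

Precipitation begins when Q = Ksp.
Mg₃(PO₄)₂(s) ⇌ 3 Mg²⁺(aq) + 2 PO₄³⁻(aq)
Ksp = [Mg²⁺]^3[PO₄³⁻]^2 = [PO₄³⁻]^2(3.42×10⁻³)^3
[PO₄³⁻]^2 = 5.49×10⁻²⁴ / (3.42×10⁻³)^3 = 1.37×10⁻¹⁶
[PO₄³⁻] = 1.17×10⁻⁸ mol L⁻¹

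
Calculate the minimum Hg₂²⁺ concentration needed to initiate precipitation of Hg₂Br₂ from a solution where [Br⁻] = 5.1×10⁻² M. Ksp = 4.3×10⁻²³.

1.7×10⁻²⁰ M

Precipitation begins when Q = Ksp.
Hg₂Br₂(s) ⇌ Hg₂²⁺(aq) + 2 Br⁻(aq)
Ksp = [Hg₂²⁺][Br⁻]^2 = [Hg₂²⁺](5.1×10⁻²)^2
[Hg₂²⁺] = 4.3×10⁻²³ / (5.1×10⁻²)^2 = 1.7×10⁻²⁰
[Hg₂²⁺] = 1.7×10⁻²⁰ M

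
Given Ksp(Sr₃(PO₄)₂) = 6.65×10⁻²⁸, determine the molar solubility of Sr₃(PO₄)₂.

1.44×10⁻⁶ M

Sr₃(PO₄)₂(s) ⇌ 3 Sr²⁺(aq) + 2 PO₄³⁻(aq)
Let s be the molar solubility. Then [Sr²⁺] = 3s and [PO₄³⁻] = 2s.
Ksp = [Sr²⁺]^3[PO₄³⁻]^2 = (3s)^3 · (2s)^2 = 108s^5
108s^5 = 6.65×10⁻²⁸  ⇒  s^5 = 6.16×10⁻³⁰
Taking the 5th root, s = 1.44×10⁻⁶ mol/L.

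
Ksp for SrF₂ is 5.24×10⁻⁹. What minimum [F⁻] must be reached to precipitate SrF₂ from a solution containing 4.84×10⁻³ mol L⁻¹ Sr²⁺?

1.04×10⁻³ M

Precipitation of each salt begins when its ion product equals Ksp.
SrF₂(s) ⇌ Sr²⁺(aq) + 2 F⁻(aq)
Ksp = [Sr²⁺][F⁻]^2 = [F⁻]^2(4.84×10⁻³)
[F⁻]^2 = 5.24×10⁻⁹ / (4.84×10⁻³) = 1.08×10⁻⁶
[F⁻] = 1.04×10⁻³ mol L⁻¹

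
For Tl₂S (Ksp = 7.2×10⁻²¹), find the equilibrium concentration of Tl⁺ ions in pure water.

2.4×10⁻⁷ M

Tl₂S(s) ⇌ 2 Tl⁺(aq) + S²⁻(aq)
With molar solubility s: [Tl⁺] = 2s, [S²⁻] = s.
Ksp = [Tl⁺]^2[S²⁻] = (2s)^2 · s = 4s^3 = 7.2×10⁻²¹
s = 1.2×10⁻⁷ mol L⁻¹
[Tl⁺] = 2s = 2.4×10⁻⁷ mol L⁻¹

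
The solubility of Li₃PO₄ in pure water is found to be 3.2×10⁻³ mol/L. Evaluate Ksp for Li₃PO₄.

Ksp = 2.8×10⁻⁹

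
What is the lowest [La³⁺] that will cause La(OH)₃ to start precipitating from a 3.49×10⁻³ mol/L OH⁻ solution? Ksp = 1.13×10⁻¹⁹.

2.66×10⁻¹² M

The threshold for precipitation is Q = Ksp.
La(OH)₃(s) ⇌ La³⁺(aq) + 3 OH⁻(aq)
Ksp = [La³⁺][OH⁻]^3 = [La³⁺](3.49×10⁻³)^3
[La³⁺] = 1.13×10⁻¹⁹ / (3.49×10⁻³)^3 = 2.66×10⁻¹²
[La³⁺] = 2.66×10⁻¹² mol/L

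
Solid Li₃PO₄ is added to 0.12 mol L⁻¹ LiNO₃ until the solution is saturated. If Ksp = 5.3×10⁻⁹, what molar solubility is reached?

3.1×10⁻⁶ M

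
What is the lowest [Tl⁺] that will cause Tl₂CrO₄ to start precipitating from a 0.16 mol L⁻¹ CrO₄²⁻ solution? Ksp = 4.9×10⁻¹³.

Precipitation of each salt begins when its ion product equals Ksp.
Tl₂CrO₄(s) ⇌ 2 Tl⁺(aq) + CrO₄²⁻(aq)
Ksp = [Tl⁺]^2[CrO₄²⁻] = [Tl⁺]^2(0.16)
[Tl⁺]^2 = 4.9×10⁻¹³ / (0.16) = 3.1×10⁻¹²
[Tl⁺] = 1.8×10⁻⁶ mol L⁻¹

1.8×10⁻⁶ M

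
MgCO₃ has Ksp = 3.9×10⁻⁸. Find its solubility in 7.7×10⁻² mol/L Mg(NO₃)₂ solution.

MgCO₃(s) ⇌ Mg²⁺(aq) + CO₃²⁻(aq)
With Mg²⁺ already at 7.7×10⁻² mol/L and s small, take [Mg²⁺] ≈ 7.7×10⁻² mol/L and [CO₃²⁻] = s.
Ksp = [Mg²⁺][CO₃²⁻] = (7.7×10⁻²)s
s = 3.9×10⁻⁸ / (7.7×10⁻²) = 5.1×10⁻⁷
s = 5.1×10⁻⁷ mol/L

5.1×10⁻⁷ M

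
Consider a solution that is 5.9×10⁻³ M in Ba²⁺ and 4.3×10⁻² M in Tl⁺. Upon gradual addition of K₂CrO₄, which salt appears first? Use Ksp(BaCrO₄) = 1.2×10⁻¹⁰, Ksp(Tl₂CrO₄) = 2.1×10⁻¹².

Tl₂CrO₄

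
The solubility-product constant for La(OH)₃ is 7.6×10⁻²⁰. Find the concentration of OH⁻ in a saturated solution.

2.2×10⁻⁵ M

La(OH)₃(s) ⇌ La³⁺(aq) + 3 OH⁻(aq)
If s mol/L of La(OH)₃ dissolves, [La³⁺] = s and [OH⁻] = 3s.
Ksp = [La³⁺][OH⁻]^3 = s · (3s)^3 = 27s^4 = 7.6×10⁻²⁰
s = 7.3×10⁻⁶ M
[OH⁻] = 3s = 2.2×10⁻⁵ M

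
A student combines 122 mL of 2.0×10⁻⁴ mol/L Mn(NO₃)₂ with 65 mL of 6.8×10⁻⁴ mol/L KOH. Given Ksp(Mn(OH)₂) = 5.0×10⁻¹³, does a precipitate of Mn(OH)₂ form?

After mixing, V = 122 mL + 65 mL = 187 mL.
[Mn²⁺] = (2.0×10⁻⁴)(122)/187 = 1.3×10⁻⁴ mol/L
[OH⁻] = (6.8×10⁻⁴)(65)/187 = 2.4×10⁻⁴ mol/L
Q = [Mn²⁺][OH⁻]^2 = 7.3×10⁻¹²
Because Q > Ksp (7.3×10⁻¹² vs 5.0×10⁻¹³), a precipitate of Mn(OH)₂ forms.

Yes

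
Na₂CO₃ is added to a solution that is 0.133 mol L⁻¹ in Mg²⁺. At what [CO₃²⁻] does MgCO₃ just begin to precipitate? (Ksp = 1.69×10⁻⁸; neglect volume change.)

1.27×10⁻⁷ M

Precipitation begins when Q = Ksp.
MgCO₃(s) ⇌ Mg²⁺(aq) + CO₃²⁻(aq)
Ksp = [Mg²⁺][CO₃²⁻] = [CO₃²⁻](0.133)
[CO₃²⁻] = 1.69×10⁻⁸ / (0.133) = 1.27×10⁻⁷
[CO₃²⁻] = 1.27×10⁻⁷ mol L⁻¹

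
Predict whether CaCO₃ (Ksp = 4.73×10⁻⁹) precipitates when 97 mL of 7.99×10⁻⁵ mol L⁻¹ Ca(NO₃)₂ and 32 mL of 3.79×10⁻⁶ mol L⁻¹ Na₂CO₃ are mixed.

No

The combined volume is 129 mL.
[Ca²⁺] = (7.99×10⁻⁵)(97)/129 = 6.01×10⁻⁵ mol L⁻¹
[CO₃²⁻] = (3.79×10⁻⁶)(32)/129 = 9.40×10⁻⁷ mol L⁻¹
Q = [Ca²⁺][CO₃²⁻] = 5.65×10⁻¹¹
Q < Ksp (5.65×10⁻¹¹ vs 4.73×10⁻⁹); the solution remains unsaturated and no precipitate forms.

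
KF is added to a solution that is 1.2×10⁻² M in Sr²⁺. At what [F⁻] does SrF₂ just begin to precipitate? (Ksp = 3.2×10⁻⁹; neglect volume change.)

Precipitation begins when Q = Ksp.
SrF₂(s) ⇌ Sr²⁺(aq) + 2 F⁻(aq)
Ksp = [Sr²⁺][F⁻]^2 = [F⁻]^2(1.2×10⁻²)
[F⁻]^2 = 3.2×10⁻⁹ / (1.2×10⁻²) = 2.7×10⁻⁷
[F⁻] = 5.2×10⁻⁴ M

5.2×10⁻⁴ M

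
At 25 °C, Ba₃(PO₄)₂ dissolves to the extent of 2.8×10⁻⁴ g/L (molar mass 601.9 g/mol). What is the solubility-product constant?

Molar solubility s = (2.8×10⁻⁴ g/L) / (601.9 g/mol) = 4.652×10⁻⁷ mol/L
Ba₃(PO₄)₂(s) ⇌ 3 Ba²⁺(aq) + 2 PO₄³⁻(aq)
For each mole of Ba₃(PO₄)₂ that dissolves per liter, [Ba²⁺] = 3s and [PO₄³⁻] = 2s; let s denote this solubility.
Ksp = [Ba²⁺]^3[PO₄³⁻]^2 = (3s)^3 · (2s)^2 = 108s^5
Ksp = 108 × (4.652×10⁻⁷)^5 = 2.4×10⁻³⁰

Ksp = 2.4×10⁻³⁰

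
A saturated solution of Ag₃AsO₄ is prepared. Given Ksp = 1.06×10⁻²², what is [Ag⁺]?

4.22×10⁻⁶ M

Ag₃AsO₄(s) ⇌ 3 Ag⁺(aq) + AsO₄³⁻(aq)
Call the molar solubility s, so that [Ag⁺] = 3s and [AsO₄³⁻] = s.
Ksp = [Ag⁺]^3[AsO₄³⁻] = (3s)^3 · s = 27s^4 = 1.06×10⁻²²
s = 1.41×10⁻⁶ mol/L
[Ag⁺] = 3s = 4.22×10⁻⁶ mol/L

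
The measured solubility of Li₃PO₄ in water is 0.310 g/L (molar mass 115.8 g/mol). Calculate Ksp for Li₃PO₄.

Convert to molarity: s = 0.310 / 115.8 = 2.6770×10⁻³ mol/L
Li₃PO₄(s) ⇌ 3 Li⁺(aq) + PO₄³⁻(aq)
Let s be the molar solubility. Then [Li⁺] = 3s and [PO₄³⁻] = s.
Ksp = [Li⁺]^3[PO₄³⁻] = (3s)^3 · s = 27s^4
Ksp = 27 × (2.6770×10⁻³)^4 = 1.39×10⁻⁹

Ksp = 1.39×10⁻⁹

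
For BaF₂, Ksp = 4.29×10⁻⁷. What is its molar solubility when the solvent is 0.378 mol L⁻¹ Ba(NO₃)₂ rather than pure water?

BaF₂(s) ⇌ Ba²⁺(aq) + 2 F⁻(aq)
Ba²⁺ is already present at 0.378 mol L⁻¹. If s mol/L of BaF₂ dissolves, [F⁻] = 2s while [Ba²⁺] ≈ 0.378 mol L⁻¹.
Ksp = [Ba²⁺][F⁻]^2 = (0.378)(2s)^2
(2s)^2 = 4.29×10⁻⁷ / (0.378) = 1.13×10⁻⁶
s = 5.33×10⁻⁴ mol L⁻¹

5.33×10⁻⁴ M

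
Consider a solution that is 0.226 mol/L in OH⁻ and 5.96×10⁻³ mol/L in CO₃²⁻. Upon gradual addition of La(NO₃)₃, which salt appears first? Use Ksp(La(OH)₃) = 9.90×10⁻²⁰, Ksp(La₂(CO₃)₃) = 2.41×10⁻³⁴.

La(OH)₃

Precipitation of each salt begins when its ion product equals Ksp.
For La(OH)₃: [La³⁺] = (Ksp/[OH⁻]^3) = 8.58×10⁻¹⁸ mol/L
For La₂(CO₃)₃: [La³⁺] = (Ksp/[CO₃²⁻]^3)^(1/2) = 3.37×10⁻¹⁴ mol/L
La(OH)₃ requires the lower [La³⁺], so it precipitates first.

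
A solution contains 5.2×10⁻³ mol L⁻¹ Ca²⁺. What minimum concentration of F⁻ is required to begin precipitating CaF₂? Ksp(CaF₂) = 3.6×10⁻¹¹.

8.3×10⁻⁵ M

Each salt precipitates once Q = Ksp for that salt.
CaF₂(s) ⇌ Ca²⁺(aq) + 2 F⁻(aq)
Ksp = [Ca²⁺][F⁻]^2 = [F⁻]^2(5.2×10⁻³)
[F⁻]^2 = 3.6×10⁻¹¹ / (5.2×10⁻³) = 6.9×10⁻⁹
[F⁻] = 8.3×10⁻⁵ mol L⁻¹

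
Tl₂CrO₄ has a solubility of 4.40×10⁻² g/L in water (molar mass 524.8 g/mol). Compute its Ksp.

Ksp = 2.36×10⁻¹²

s = (4.40×10⁻² g L⁻¹)/(524.8 g mol⁻¹) = 8.3841×10⁻⁵ M
Tl₂CrO₄(s) ⇌ 2 Tl⁺(aq) + CrO₄²⁻(aq)
For each mole of Tl₂CrO₄ that dissolves per liter, [Tl⁺] = 2s and [CrO₄²⁻] = s; let s denote this solubility.
Ksp = [Tl⁺]^2[CrO₄²⁻] = (2s)^2 · s = 4s^3
Ksp = 4 × (8.3841×10⁻⁵)^3 = 2.36×10⁻¹²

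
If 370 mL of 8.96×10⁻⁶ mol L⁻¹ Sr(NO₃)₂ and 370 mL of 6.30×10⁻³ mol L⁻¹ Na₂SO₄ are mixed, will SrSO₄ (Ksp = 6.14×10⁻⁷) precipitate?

No

Total volume after mixing = 370 + 370 = 740 mL.
[Sr²⁺] = (8.96×10⁻⁶)(370)/740 = 4.48×10⁻⁶ mol L⁻¹
[SO₄²⁻] = (6.30×10⁻³)(370)/740 = 3.15×10⁻³ mol L⁻¹
Q = [Sr²⁺][SO₄²⁻] = 1.41×10⁻⁸
Q < Ksp (1.41×10⁻⁸ vs 6.14×10⁻⁷); the solution remains unsaturated and no precipitate forms.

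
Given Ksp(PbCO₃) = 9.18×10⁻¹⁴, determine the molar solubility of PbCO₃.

3.03×10⁻⁷ M

PbCO₃(s) ⇌ Pb²⁺(aq) + CO₃²⁻(aq)
With molar solubility s: [Pb²⁺] = s, [CO₃²⁻] = s.
Ksp = [Pb²⁺][CO₃²⁻] = s · s = s^2
s^2 = 9.18×10⁻¹⁴
s = (9.18×10⁻¹⁴)^(1/2) = 3.03×10⁻⁷ M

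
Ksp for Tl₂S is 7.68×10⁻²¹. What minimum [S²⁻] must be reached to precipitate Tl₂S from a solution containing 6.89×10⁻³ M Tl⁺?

1.62×10⁻¹⁶ M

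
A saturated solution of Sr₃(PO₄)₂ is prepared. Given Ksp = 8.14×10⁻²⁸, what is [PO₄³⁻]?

Sr₃(PO₄)₂(s) ⇌ 3 Sr²⁺(aq) + 2 PO₄³⁻(aq)
With molar solubility s: [Sr²⁺] = 3s, [PO₄³⁻] = 2s.
Ksp = [Sr²⁺]^3[PO₄³⁻]^2 = (3s)^3 · (2s)^2 = 108s^5 = 8.14×10⁻²⁸
s = 1.50×10⁻⁶ mol/L
[PO₄³⁻] = 2s = 3.00×10⁻⁶ mol/L

3.00×10⁻⁶ M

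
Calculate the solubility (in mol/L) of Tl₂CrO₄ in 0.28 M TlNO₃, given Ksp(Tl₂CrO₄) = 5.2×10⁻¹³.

Tl₂CrO₄(s) ⇌ 2 Tl⁺(aq) + CrO₄²⁻(aq)
The solution already contains Tl⁺ at 0.28 M. Let s be the molar solubility of Tl₂CrO₄.
[Tl⁺] ≈ 0.28 M (common ion dominates); [CrO₄²⁻] = s.
Ksp = [Tl⁺]^2[CrO₄²⁻] = (0.28)^2s
s = 5.2×10⁻¹³ / (0.28)^2 = 6.6×10⁻¹²
s = 6.6×10⁻¹² M

6.6×10⁻¹² M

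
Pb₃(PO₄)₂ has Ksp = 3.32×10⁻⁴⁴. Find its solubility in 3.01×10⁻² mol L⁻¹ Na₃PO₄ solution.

1.11×10⁻¹⁴ M

Pb₃(PO₄)₂(s) ⇌ 3 Pb²⁺(aq) + 2 PO₄³⁻(aq)
PO₄³⁻ is already present at 3.01×10⁻² mol L⁻¹. If s mol/L of Pb₃(PO₄)₂ dissolves, [Pb²⁺] = 3s while [PO₄³⁻] ≈ 3.01×10⁻² mol L⁻¹.
Ksp = [Pb²⁺]^3[PO₄³⁻]^2 = (3s)^3(3.01×10⁻²)^2
(3s)^3 = 3.32×10⁻⁴⁴ / (3.01×10⁻²)^2 = 3.66×10⁻⁴¹
s = 1.11×10⁻¹⁴ mol L⁻¹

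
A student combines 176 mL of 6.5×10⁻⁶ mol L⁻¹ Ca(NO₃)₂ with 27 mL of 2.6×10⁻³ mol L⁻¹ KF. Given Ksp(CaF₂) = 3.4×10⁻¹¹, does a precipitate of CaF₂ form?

Total volume after mixing = 176 + 27 = 203 mL.
[Ca²⁺] = (6.5×10⁻⁶)(176)/203 = 5.6×10⁻⁶ mol L⁻¹
[F⁻] = (2.6×10⁻³)(27)/203 = 3.5×10⁻⁴ mol L⁻¹
Q = [Ca²⁺][F⁻]^2 = 6.7×10⁻¹³
Q = 6.7×10⁻¹³ < Ksp = 3.4×10⁻¹¹, so the solution is unsaturated and no precipitate forms.

No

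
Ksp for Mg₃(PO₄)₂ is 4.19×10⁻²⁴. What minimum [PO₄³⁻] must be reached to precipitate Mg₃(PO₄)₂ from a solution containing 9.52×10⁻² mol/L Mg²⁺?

Precipitation of each salt begins when its ion product equals Ksp.
Mg₃(PO₄)₂(s) ⇌ 3 Mg²⁺(aq) + 2 PO₄³⁻(aq)
Ksp = [Mg²⁺]^3[PO₄³⁻]^2 = [PO₄³⁻]^2(9.52×10⁻²)^3
[PO₄³⁻]^2 = 4.19×10⁻²⁴ / (9.52×10⁻²)^3 = 4.86×10⁻²¹
[PO₄³⁻] = 6.97×10⁻¹¹ mol/L

6.97×10⁻¹¹ M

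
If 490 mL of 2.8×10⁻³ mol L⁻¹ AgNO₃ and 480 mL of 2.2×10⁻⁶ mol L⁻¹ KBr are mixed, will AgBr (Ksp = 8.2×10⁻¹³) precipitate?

Total volume after mixing = 490 + 480 = 970 mL.
[Ag⁺] = (2.8×10⁻³)(490)/970 = 1.4×10⁻³ mol L⁻¹
[Br⁻] = (2.2×10⁻⁶)(480)/970 = 1.1×10⁻⁶ mol L⁻¹
Q = [Ag⁺][Br⁻] = 1.5×10⁻⁹
Q = 1.5×10⁻⁹ > Ksp = 8.2×10⁻¹³, so the solution is supersaturated and AgBr precipitates.

Yes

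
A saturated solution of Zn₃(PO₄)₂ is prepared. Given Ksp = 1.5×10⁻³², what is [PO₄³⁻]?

3.4×10⁻⁷ M

Zn₃(PO₄)₂(s) ⇌ 3 Zn²⁺(aq) + 2 PO₄³⁻(aq)
With molar solubility s: [Zn²⁺] = 3s, [PO₄³⁻] = 2s.
Ksp = [Zn²⁺]^3[PO₄³⁻]^2 = (3s)^3 · (2s)^2 = 108s^5 = 1.5×10⁻³²
s = 1.7×10⁻⁷ mol L⁻¹
[PO₄³⁻] = 2s = 3.4×10⁻⁷ mol L⁻¹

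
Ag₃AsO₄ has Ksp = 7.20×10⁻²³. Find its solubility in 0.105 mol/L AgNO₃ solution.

Ag₃AsO₄(s) ⇌ 3 Ag⁺(aq) + AsO₄³⁻(aq)
Let s be the solubility of Ag₃AsO₄ here. The common ion gives [Ag⁺] ≈ 0.105 mol/L, and [AsO₄³⁻] = s.
Ksp = [Ag⁺]^3[AsO₄³⁻] = (0.105)^3s
s = 7.20×10⁻²³ / (0.105)^3 = 6.22×10⁻²⁰
s = 6.22×10⁻²⁰ mol/L

6.22×10⁻²⁰ M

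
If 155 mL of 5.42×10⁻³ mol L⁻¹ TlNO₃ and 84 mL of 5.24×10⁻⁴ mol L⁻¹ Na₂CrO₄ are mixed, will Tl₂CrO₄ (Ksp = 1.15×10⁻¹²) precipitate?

Total volume after mixing = 155 + 84 = 239 mL.
[Tl⁺] = (5.42×10⁻³)(155)/239 = 3.52×10⁻³ mol L⁻¹
[CrO₄²⁻] = (5.24×10⁻⁴)(84)/239 = 1.84×10⁻⁴ mol L⁻¹
Q = [Tl⁺]^2[CrO₄²⁻] = 2.28×10⁻⁹
Q = 2.28×10⁻⁹ > Ksp = 1.15×10⁻¹², so the solution is supersaturated and Tl₂CrO₄ precipitates.

Yes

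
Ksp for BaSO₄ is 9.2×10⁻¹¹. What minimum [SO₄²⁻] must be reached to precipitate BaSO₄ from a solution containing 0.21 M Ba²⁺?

4.4×10⁻¹⁰ M

Each salt precipitates once Q = Ksp for that salt.
BaSO₄(s) ⇌ Ba²⁺(aq) + SO₄²⁻(aq)
Ksp = [Ba²⁺][SO₄²⁻] = [SO₄²⁻](0.21)
[SO₄²⁻] = 9.2×10⁻¹¹ / (0.21) = 4.4×10⁻¹⁰
[SO₄²⁻] = 4.4×10⁻¹⁰ M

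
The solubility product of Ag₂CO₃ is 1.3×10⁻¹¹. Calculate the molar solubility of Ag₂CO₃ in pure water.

1.5×10⁻⁴ M

Ag₂CO₃(s) ⇌ 2 Ag⁺(aq) + CO₃²⁻(aq)
For each mole of Ag₂CO₃ that dissolves per liter, [Ag⁺] = 2s and [CO₃²⁻] = s; let s denote this solubility.
Ksp = [Ag⁺]^2[CO₃²⁻] = (2s)^2 · s = 4s^3
4s^3 = 1.3×10⁻¹¹  ⇒  s^3 = 3.3×10⁻¹²
Taking the 3rd root, s = 1.5×10⁻⁴ mol/L.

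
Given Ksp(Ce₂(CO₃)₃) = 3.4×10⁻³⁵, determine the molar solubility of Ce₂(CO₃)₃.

5.0×10⁻⁸ M

Ce₂(CO₃)₃(s) ⇌ 2 Ce³⁺(aq) + 3 CO₃²⁻(aq)
Call the molar solubility s, so that [Ce³⁺] = 2s and [CO₃²⁻] = 3s.
Ksp = [Ce³⁺]^2[CO₃²⁻]^3 = (2s)^2 · (3s)^3 = 108s^5
108s^5 = 3.4×10⁻³⁵  ⇒  s^5 = 3.1×10⁻³⁷
Taking the 5th root, s = 5.0×10⁻⁸ M.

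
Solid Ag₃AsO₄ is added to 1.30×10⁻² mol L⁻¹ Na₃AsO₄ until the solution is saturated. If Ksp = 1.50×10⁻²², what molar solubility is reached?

7.53×10⁻⁸ M

Ag₃AsO₄(s) ⇌ 3 Ag⁺(aq) + AsO₄³⁻(aq)
With AsO₄³⁻ already at 1.30×10⁻² mol L⁻¹ and s small, take [AsO₄³⁻] ≈ 1.30×10⁻² mol L⁻¹ and [Ag⁺] = 3s.
Ksp = [Ag⁺]^3[AsO₄³⁻] = (3s)^3(1.30×10⁻²)
(3s)^3 = 1.50×10⁻²² / (1.30×10⁻²) = 1.15×10⁻²⁰
s = 7.53×10⁻⁸ mol L⁻¹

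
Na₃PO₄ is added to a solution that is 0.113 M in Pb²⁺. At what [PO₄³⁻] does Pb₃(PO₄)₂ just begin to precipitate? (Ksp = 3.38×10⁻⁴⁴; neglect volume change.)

The threshold for precipitation is Q = Ksp.
Pb₃(PO₄)₂(s) ⇌ 3 Pb²⁺(aq) + 2 PO₄³⁻(aq)
Ksp = [Pb²⁺]^3[PO₄³⁻]^2 = [PO₄³⁻]^2(0.113)^3
[PO₄³⁻]^2 = 3.38×10⁻⁴⁴ / (0.113)^3 = 2.34×10⁻⁴¹
[PO₄³⁻] = 4.84×10⁻²¹ M

4.84×10⁻²¹ M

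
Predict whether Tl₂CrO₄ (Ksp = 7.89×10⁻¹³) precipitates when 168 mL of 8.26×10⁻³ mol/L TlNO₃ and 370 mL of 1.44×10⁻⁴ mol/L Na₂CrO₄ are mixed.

Yes

The combined volume is 538 mL.
[Tl⁺] = (8.26×10⁻³)(168)/538 = 2.58×10⁻³ mol/L
[CrO₄²⁻] = (1.44×10⁻⁴)(370)/538 = 9.90×10⁻⁵ mol/L
Q = [Tl⁺]^2[CrO₄²⁻] = 6.59×10⁻¹⁰
Since Q (6.59×10⁻¹⁰) exceeds Ksp (7.89×10⁻¹³), Tl₂CrO₄ will precipitate.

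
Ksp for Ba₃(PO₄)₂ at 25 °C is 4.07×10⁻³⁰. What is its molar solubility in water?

Ba₃(PO₄)₂(s) ⇌ 3 Ba²⁺(aq) + 2 PO₄³⁻(aq)
For each mole of Ba₃(PO₄)₂ that dissolves per liter, [Ba²⁺] = 3s and [PO₄³⁻] = 2s; let s denote this solubility.
Ksp = [Ba²⁺]^3[PO₄³⁻]^2 = (3s)^3 · (2s)^2 = 108s^5
108s^5 = 4.07×10⁻³⁰  ⇒  s^5 = 3.77×10⁻³²
s = 5.19×10⁻⁷ M

5.19×10⁻⁷ M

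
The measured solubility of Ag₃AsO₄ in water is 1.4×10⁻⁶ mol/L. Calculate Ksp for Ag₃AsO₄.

Ksp = 1.0×10⁻²²

Ag₃AsO₄(s) ⇌ 3 Ag⁺(aq) + AsO₄³⁻(aq)
Let s be the molar solubility. Then [Ag⁺] = 3s and [AsO₄³⁻] = s.
Ksp = [Ag⁺]^3[AsO₄³⁻] = (3s)^3 · s = 27s^4
Ksp = 27 × (1.4×10⁻⁶)^4 = 1.0×10⁻²²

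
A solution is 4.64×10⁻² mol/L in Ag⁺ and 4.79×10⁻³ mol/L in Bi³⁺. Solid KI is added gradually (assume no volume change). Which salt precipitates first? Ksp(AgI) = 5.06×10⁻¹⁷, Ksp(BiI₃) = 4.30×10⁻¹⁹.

AgI

The threshold for precipitation is Q = Ksp.
For AgI: [I⁻] = (Ksp/[Ag⁺]) = 1.09×10⁻¹⁵ mol/L
For BiI₃: [I⁻] = (Ksp/[Bi³⁺])^(1/3) = 4.48×10⁻⁶ mol/L
The smaller threshold [I⁻] is reached first, so AgI precipitates first.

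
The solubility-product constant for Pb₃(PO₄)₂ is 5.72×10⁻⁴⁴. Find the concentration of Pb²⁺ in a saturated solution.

Pb₃(PO₄)₂(s) ⇌ 3 Pb²⁺(aq) + 2 PO₄³⁻(aq)
Call the molar solubility s, so that [Pb²⁺] = 3s and [PO₄³⁻] = 2s.
Ksp = [Pb²⁺]^3[PO₄³⁻]^2 = (3s)^3 · (2s)^2 = 108s^5 = 5.72×10⁻⁴⁴
s = 8.81×10⁻¹⁰ M
[Pb²⁺] = 3s = 2.64×10⁻⁹ M

2.64×10⁻⁹ M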